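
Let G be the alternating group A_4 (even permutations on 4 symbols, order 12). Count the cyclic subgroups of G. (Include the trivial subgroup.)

A cyclic subgroup of order d is generated by each of its φ(d) elements of order d, so the cyclic subgroups of order d number (#elements of order d)/φ(d).
Cyclic subgroups by order — order 1: 1; order 2: 3; order 3: 4.
Total: 8.

8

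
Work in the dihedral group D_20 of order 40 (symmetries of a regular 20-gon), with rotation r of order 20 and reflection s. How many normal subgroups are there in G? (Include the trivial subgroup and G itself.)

9

G has 48 subgroups. Checking conjugation-invariance by order — order 1: 1/1 normal; order 2: 1/21 normal; order 4: 1/11 normal; order 5: 1/1 normal; order 8: 0/5 normal; order 10: 1/5 normal; order 20: 3/3 normal; order 40: 1/1 normal.
Total normal subgroups: 9.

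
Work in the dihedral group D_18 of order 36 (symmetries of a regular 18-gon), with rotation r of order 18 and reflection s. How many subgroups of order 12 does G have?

|G| = 36 and 12 | 36, so subgroups of order 12 are possible by Lagrange.
The subgroups of order 12 are: {e, r^3, r^6, r^9, r^12, r^15, rs, r^4s, r^7s, r^10s, r^13s, r^16s}; {e, r^3, r^6, r^9, r^12, r^15, r^2s, r^5s, r^8s, r^11s, r^14s, r^17s}; {e, r^3, r^6, r^9, r^12, r^15, s, r^3s, r^6s, r^9s, r^12s, r^15s}.
So G has 3 subgroups of order 12.

3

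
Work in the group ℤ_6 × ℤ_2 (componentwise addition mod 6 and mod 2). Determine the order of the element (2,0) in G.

The order of (2,0) in Z_6 × Z_2 is lcm(ord(2) in Z_6, ord(0) in Z_2).
ord(2) = 3 and ord(0) = 1, so |⟨(2,0)⟩| = lcm(3, 1) = 3.

3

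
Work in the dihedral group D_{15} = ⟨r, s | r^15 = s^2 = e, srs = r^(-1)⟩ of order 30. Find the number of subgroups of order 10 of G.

|G| = 30 and 10 | 30, so subgroups of order 10 are possible by Lagrange.
The subgroups of order 10 are: {e, r^3, r^6, r^9, r^12, rs, r^4s, r^7s, r^10s, r^13s}; {e, r^3, r^6, r^9, r^12, r^2s, r^5s, r^8s, r^11s, r^14s}; {e, r^3, r^6, r^9, r^12, s, r^3s, r^6s, r^9s, r^12s}.
So G has 3 subgroups of order 10.

3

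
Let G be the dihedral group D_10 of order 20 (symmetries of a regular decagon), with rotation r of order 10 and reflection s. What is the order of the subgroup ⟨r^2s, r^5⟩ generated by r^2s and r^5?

4

|⟨r^2s⟩| = 2 and |⟨r^5⟩| = 2, so |H| is a multiple of lcm(2, 2) = 2 and divides |G| = 20.
Closing under the operation: H = {e, r^5, r^2s, r^7s}, so |H| = 4.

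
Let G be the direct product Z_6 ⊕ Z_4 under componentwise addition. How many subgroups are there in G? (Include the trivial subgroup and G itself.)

16

|G| = 24, so by Lagrange every subgroup order divides 24. Divisors: 1, 2, 3, 4, 6, 8, 12, 24.
Subgroups by order — order 1: 1; order 2: 3; order 3: 1; order 4: 3; order 6: 3; order 8: 1; order 12: 3; order 24: 1.
Total: 1 + 3 + 1 + 3 + 3 + 1 + 3 + 1 = 16.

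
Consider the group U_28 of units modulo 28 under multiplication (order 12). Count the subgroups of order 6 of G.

|G| = 12 and 6 | 12, so subgroups of order 6 are possible by Lagrange.
The subgroups of order 6 are: {1, 9, 11, 15, 23, 25}; {1, 5, 9, 13, 17, 25}; {1, 3, 9, 19, 25, 27}.
So G has 3 subgroups of order 6.

3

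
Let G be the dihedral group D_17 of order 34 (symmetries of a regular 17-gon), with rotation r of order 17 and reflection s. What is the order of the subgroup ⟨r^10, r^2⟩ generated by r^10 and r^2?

17

|⟨r^10⟩| = 17 and |⟨r^2⟩| = 17, so |H| is a multiple of lcm(17, 17) = 17 and divides |G| = 34.
Closing under the operation: H = {e, r, r^2, r^3, r^4, r^5, r^6, r^7, r^8, r^9, r^10, r^11, r^12, r^13, r^14, r^15, r^16}, so |H| = 17.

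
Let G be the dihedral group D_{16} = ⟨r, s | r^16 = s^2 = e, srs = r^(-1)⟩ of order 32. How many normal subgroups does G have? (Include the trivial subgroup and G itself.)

G has 36 subgroups. Checking conjugation-invariance by order — order 1: 1/1 normal; order 2: 1/17 normal; order 4: 1/9 normal; order 8: 1/5 normal; order 16: 3/3 normal; order 32: 1/1 normal.
Total normal subgroups: 8.

8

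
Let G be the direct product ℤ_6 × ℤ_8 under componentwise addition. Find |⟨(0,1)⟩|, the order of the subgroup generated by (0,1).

8

The order of (0,1) in Z_6 × Z_8 is lcm(ord(0) in Z_6, ord(1) in Z_8).
ord(0) = 1 and ord(1) = 8, so |⟨(0,1)⟩| = lcm(1, 8) = 8.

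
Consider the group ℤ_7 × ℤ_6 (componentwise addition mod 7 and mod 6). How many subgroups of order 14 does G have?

|G| = 42 and 14 | 42, so subgroups of order 14 are possible by Lagrange.
The subgroups of order 14 are: {(0,0), (0,3), (1,0), (1,3), (2,0), (2,3), (3,0), (3,3), (4,0), (4,3), (5,0), (5,3), (6,0), (6,3)}.
So G has 1 subgroup of order 14.

1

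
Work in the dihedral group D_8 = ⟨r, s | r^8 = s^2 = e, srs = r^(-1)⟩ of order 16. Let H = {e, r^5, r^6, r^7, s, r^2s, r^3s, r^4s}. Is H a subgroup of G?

r^5 ∈ H but its inverse r^3 ∉ H, so H is not a subgroup.

No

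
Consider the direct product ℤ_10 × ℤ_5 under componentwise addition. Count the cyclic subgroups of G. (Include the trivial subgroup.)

Each element a generates a cyclic subgroup ⟨a⟩; distinct elements may generate the same one (a cyclic group of order d has φ(d) generators).
Cyclic subgroups by order — order 1: 1; order 2: 1; order 5: 6; order 10: 6.
Total: 14.

14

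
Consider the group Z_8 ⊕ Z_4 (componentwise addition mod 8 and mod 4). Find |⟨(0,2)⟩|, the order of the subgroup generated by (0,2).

The order of (0,2) in Z_8 × Z_4 is lcm(ord(0) in Z_8, ord(2) in Z_4).
ord(0) = 1 and ord(2) = 2, so |⟨(0,2)⟩| = lcm(1, 2) = 2.

2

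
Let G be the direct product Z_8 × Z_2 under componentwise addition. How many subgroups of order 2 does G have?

|G| = 16 and 2 | 16, so subgroups of order 2 are possible by Lagrange.
The subgroups of order 2 are: {(0,0), (0,1)}; {(0,0), (4,0)}; {(0,0), (4,1)}.
So G has 3 subgroups of order 2.

3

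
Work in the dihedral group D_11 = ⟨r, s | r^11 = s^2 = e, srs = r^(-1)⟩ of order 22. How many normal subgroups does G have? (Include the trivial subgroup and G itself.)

3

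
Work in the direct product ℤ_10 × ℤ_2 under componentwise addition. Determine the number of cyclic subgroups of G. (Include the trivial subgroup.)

Each element a generates a cyclic subgroup ⟨a⟩; distinct elements may generate the same one (a cyclic group of order d has φ(d) generators).
Cyclic subgroups by order — order 1: 1; order 2: 3; order 5: 1; order 10: 3.
Total: 8.

8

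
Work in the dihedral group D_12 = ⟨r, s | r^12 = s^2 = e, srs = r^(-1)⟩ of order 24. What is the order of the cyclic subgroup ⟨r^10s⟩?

2

Computing powers of r^10s: the smallest k with (r^10s)^k = e is k = 2.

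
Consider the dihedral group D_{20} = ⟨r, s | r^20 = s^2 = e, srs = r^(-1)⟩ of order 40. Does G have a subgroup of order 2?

2 | 40. A subgroup of order 2 is {e, r^10}.

Yes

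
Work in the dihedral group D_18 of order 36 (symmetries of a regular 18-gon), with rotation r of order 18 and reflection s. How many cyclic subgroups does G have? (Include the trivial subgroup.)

24

Group the elements of G by the cyclic subgroup they generate; each cyclic subgroup of order d accounts for φ(d) elements.
Cyclic subgroups by order — order 1: 1; order 2: 19; order 3: 1; order 6: 1; order 9: 1; order 18: 1.
Total: 24.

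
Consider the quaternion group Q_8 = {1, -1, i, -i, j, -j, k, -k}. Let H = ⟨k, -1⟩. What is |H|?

4

|⟨k⟩| = 4 and |⟨-1⟩| = 2, so |H| is a multiple of lcm(4, 2) = 4 and divides |G| = 8.
Closing under the operation: H = {1, -1, k, -k}, so |H| = 4.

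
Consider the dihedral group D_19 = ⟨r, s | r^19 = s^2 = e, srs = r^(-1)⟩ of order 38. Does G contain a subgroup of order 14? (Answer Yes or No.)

No

14 does not divide |G| = 38, so by Lagrange no subgroup of order 14 exists.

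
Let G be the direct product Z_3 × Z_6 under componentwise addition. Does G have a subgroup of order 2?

Yes

2 | 18. A subgroup of order 2 is {(0,0), (0,3)}.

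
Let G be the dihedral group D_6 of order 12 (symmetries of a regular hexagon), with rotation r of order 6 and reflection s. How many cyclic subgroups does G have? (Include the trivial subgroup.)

10

Group the elements of G by the cyclic subgroup they generate; each cyclic subgroup of order d accounts for φ(d) elements.
Cyclic subgroups by order — order 1: 1; order 2: 7; order 3: 1; order 6: 1.
Total: 10.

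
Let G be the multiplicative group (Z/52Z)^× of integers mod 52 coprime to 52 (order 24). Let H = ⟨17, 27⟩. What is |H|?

12

|⟨17⟩| = 6 and |⟨27⟩| = 2, so |H| is a multiple of lcm(6, 2) = 6 and divides |G| = 24.
Closing under the operation: H = {1, 3, 9, 17, 23, 25, 27, 29, 35, 43, 49, 51}, so |H| = 12.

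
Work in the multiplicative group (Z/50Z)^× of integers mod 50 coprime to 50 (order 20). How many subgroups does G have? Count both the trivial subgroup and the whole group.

|G| = 20, so by Lagrange every subgroup order divides 20. Divisors: 1, 2, 4, 5, 10, 20.
Subgroups by order — order 1: 1; order 2: 1; order 4: 1; order 5: 1; order 10: 1; order 20: 1.
Total: 1 + 1 + 1 + 1 + 1 + 1 = 6.

6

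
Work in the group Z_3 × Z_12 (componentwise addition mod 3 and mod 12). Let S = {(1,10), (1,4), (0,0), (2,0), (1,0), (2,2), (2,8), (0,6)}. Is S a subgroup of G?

No

|S| = 8 does not divide |G| = 36, so by Lagrange S is not a subgroup.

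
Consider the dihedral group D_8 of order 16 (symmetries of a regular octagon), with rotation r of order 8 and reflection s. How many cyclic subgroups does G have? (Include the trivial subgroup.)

Each element a generates a cyclic subgroup ⟨a⟩; distinct elements may generate the same one (a cyclic group of order d has φ(d) generators).
Cyclic subgroups by order — order 1: 1; order 2: 9; order 4: 1; order 8: 1.
Total: 12.

12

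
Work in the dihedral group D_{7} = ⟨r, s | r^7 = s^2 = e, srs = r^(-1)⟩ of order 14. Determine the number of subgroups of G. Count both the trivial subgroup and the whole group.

|G| = 14, so by Lagrange every subgroup order divides 14. Divisors: 1, 2, 7, 14.
Subgroups by order — order 1: 1; order 2: 7; order 7: 1; order 14: 1.
Total: 1 + 7 + 1 + 1 = 10.

10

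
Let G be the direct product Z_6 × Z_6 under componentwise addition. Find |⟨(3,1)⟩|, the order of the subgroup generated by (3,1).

The order of (3,1) in Z_6 × Z_6 is lcm(ord(3) in Z_6, ord(1) in Z_6).
ord(3) = 2 and ord(1) = 6, so |⟨(3,1)⟩| = lcm(2, 6) = 6.

6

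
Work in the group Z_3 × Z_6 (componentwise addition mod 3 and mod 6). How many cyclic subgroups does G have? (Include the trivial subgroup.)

10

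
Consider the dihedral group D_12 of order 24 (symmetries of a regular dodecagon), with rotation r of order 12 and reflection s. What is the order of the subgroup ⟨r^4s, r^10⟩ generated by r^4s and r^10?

|⟨r^4s⟩| = 2 and |⟨r^10⟩| = 6, so |H| is a multiple of lcm(2, 6) = 6 and divides |G| = 24.
Closing under the operation: H = {e, r^2, r^4, r^6, r^8, r^10, s, r^2s, r^4s, r^6s, r^8s, r^10s}, so |H| = 12.

12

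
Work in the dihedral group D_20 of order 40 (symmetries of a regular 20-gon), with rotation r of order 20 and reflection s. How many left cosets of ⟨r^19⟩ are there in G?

2

|⟨r^19⟩| = 20 and |G| = 40.
By Lagrange, [G : H] = |G|/|H| = 40/20 = 2.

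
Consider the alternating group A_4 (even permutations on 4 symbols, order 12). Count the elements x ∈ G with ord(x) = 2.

3

The elements of order 2 are: (1 2)(3 4), (1 3)(2 4), (1 4)(2 3).
That's 3.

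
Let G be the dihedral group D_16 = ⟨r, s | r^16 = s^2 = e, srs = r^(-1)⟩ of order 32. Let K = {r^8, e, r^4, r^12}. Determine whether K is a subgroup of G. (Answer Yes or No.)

Yes

|K| = 4 divides |G| = 32, consistent with Lagrange.
K contains the identity, every element's inverse is in K, and K is closed under ·: it is a subgroup.
In fact K = ⟨r^12⟩.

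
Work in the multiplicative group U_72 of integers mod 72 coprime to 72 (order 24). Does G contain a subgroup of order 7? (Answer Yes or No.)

No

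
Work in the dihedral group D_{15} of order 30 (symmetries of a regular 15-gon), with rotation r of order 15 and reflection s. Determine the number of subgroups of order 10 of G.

3

|G| = 30 and 10 | 30, so subgroups of order 10 are possible by Lagrange.
The subgroups of order 10 are: {e, r^3, r^6, r^9, r^12, rs, r^4s, r^7s, r^10s, r^13s}; {e, r^3, r^6, r^9, r^12, r^2s, r^5s, r^8s, r^11s, r^14s}; {e, r^3, r^6, r^9, r^12, s, r^3s, r^6s, r^9s, r^12s}.
So G has 3 subgroups of order 10.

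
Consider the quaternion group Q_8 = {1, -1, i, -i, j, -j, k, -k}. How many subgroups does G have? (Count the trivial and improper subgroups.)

6

|G| = 8, so by Lagrange every subgroup order divides 8. Divisors: 1, 2, 4, 8.
Subgroups by order — order 1: 1; order 2: 1; order 4: 3; order 8: 1.
Total: 1 + 1 + 3 + 1 = 6.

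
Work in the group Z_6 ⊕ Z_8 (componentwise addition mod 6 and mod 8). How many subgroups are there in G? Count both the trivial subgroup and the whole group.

|G| = 48, so by Lagrange every subgroup order divides 48. Divisors: 1, 2, 3, 4, 6, 8, 12, 16, 24, 48.
Subgroups by order — order 1: 1; order 2: 3; order 3: 1; order 4: 3; order 6: 3; order 8: 3; order 12: 3; order 16: 1; order 24: 3; order 48: 1.
Total: 1 + 3 + 1 + 3 + 3 + 3 + 3 + 1 + 3 + 1 = 22.

22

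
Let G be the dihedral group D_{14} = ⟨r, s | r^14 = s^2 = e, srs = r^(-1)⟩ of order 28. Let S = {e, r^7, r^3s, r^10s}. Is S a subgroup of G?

Yes

|S| = 4 divides |G| = 28, consistent with Lagrange.
S contains the identity, every element's inverse is in S, and S is closed under ·: it is a subgroup.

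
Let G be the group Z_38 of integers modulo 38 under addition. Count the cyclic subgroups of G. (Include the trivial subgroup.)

4

Group the elements of G by the cyclic subgroup they generate; each cyclic subgroup of order d accounts for φ(d) elements.
Cyclic subgroups by order — order 1: 1; order 2: 1; order 19: 1; order 38: 1.
Total: 4.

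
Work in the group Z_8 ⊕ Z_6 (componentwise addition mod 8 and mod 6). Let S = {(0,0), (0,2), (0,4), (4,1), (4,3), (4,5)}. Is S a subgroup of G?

Yes

|S| = 6 divides |G| = 48, consistent with Lagrange.
S contains the identity, every element's inverse is in S, and S is closed under +: it is a subgroup.
In fact S = ⟨(4,5)⟩.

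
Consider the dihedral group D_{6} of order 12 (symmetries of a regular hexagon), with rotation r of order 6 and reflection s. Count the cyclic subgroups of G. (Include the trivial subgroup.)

10

A cyclic subgroup of order d is generated by each of its φ(d) elements of order d, so the cyclic subgroups of order d number (#elements of order d)/φ(d).
Cyclic subgroups by order — order 1: 1; order 2: 7; order 3: 1; order 6: 1.
Total: 10.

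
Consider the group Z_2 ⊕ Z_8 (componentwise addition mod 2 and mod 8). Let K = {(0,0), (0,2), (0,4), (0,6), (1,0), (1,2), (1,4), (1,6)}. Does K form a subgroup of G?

|K| = 8 divides |G| = 16, consistent with Lagrange.
K contains the identity, every element's inverse is in K, and K is closed under +: it is a subgroup.

Yes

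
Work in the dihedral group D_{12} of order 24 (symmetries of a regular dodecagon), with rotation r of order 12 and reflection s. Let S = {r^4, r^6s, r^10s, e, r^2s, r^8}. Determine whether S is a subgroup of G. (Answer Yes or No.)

Yes

|S| = 6 divides |G| = 24, consistent with Lagrange.
S contains the identity, every element's inverse is in S, and S is closed under ·: it is a subgroup.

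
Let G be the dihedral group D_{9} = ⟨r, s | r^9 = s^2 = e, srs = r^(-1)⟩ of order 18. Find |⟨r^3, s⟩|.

|⟨r^3⟩| = 3 and |⟨s⟩| = 2, so |H| is a multiple of lcm(3, 2) = 6 and divides |G| = 18.
Closing under the operation: H = {e, r^3, r^6, s, r^3s, r^6s}, so |H| = 6.

6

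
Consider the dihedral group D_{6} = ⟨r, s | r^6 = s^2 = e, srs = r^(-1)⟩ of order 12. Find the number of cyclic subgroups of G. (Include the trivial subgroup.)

10

A cyclic subgroup of order d is generated by each of its φ(d) elements of order d, so the cyclic subgroups of order d number (#elements of order d)/φ(d).
Cyclic subgroups by order — order 1: 1; order 2: 7; order 3: 1; order 6: 1.
Total: 10.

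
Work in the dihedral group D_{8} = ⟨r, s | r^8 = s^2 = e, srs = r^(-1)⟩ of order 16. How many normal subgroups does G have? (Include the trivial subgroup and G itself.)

7

G has 19 subgroups. Checking conjugation-invariance by order — order 1: 1/1 normal; order 2: 1/9 normal; order 4: 1/5 normal; order 8: 3/3 normal; order 16: 1/1 normal.
Total normal subgroups: 7.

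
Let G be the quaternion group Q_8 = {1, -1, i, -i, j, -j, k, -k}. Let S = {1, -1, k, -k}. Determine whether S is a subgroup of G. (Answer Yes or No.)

Yes

|S| = 4 divides |G| = 8, consistent with Lagrange.
S contains the identity, every element's inverse is in S, and S is closed under ·: it is a subgroup.
In fact S = ⟨-k⟩.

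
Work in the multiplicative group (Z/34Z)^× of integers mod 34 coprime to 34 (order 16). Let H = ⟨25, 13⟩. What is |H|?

|⟨25⟩| = 8 and |⟨13⟩| = 4, so |H| is a multiple of lcm(8, 4) = 8 and divides |G| = 16.
Closing under the operation: H = {1, 9, 13, 15, 19, 21, 25, 33}, so |H| = 8.

8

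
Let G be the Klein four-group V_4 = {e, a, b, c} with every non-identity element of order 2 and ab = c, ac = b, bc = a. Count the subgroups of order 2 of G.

3

|G| = 4 and 2 | 4, so subgroups of order 2 are possible by Lagrange.
The subgroups of order 2 are: {e, a}; {e, b}; {e, c}.
So G has 3 subgroups of order 2.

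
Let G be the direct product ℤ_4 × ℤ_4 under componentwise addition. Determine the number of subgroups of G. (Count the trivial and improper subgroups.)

15

|G| = 16, so by Lagrange every subgroup order divides 16. Divisors: 1, 2, 4, 8, 16.
Subgroups by order — order 1: 1; order 2: 3; order 4: 7; order 8: 3; order 16: 1.
Total: 1 + 3 + 7 + 3 + 1 = 15.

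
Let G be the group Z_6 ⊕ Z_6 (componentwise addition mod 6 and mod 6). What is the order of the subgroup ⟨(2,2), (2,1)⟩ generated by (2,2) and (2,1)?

|⟨(2,2)⟩| = 3 and |⟨(2,1)⟩| = 6, so |H| is a multiple of lcm(3, 6) = 6 and divides |G| = 36.
Closing under the operation: H = {(0,0), (0,1), (0,2), (0,3), (0,4), (0,5), (2,0), (2,1), (2,2), (2,3), (2,4), (2,5), (4,0), (4,1), (4,2), (4,3), (4,4), (4,5)}, so |H| = 18.

18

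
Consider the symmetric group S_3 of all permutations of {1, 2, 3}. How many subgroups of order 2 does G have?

3

|G| = 6 and 2 | 6, so subgroups of order 2 are possible by Lagrange.
The subgroups of order 2 are: {e, (1 2)}; {e, (1 3)}; {e, (2 3)}.
So G has 3 subgroups of order 2.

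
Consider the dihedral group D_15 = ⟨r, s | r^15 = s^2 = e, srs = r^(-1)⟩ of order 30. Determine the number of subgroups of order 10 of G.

3

|G| = 30 and 10 | 30, so subgroups of order 10 are possible by Lagrange.
The subgroups of order 10 are: {e, r^3, r^6, r^9, r^12, rs, r^4s, r^7s, r^10s, r^13s}; {e, r^3, r^6, r^9, r^12, r^2s, r^5s, r^8s, r^11s, r^14s}; {e, r^3, r^6, r^9, r^12, s, r^3s, r^6s, r^9s, r^12s}.
So G has 3 subgroups of order 10.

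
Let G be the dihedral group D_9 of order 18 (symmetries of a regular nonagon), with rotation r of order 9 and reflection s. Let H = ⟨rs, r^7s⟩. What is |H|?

|⟨rs⟩| = 2 and |⟨r^7s⟩| = 2, so |H| is a multiple of lcm(2, 2) = 2 and divides |G| = 18.
Closing under the operation: H = {e, r^3, r^6, rs, r^4s, r^7s}, so |H| = 6.

6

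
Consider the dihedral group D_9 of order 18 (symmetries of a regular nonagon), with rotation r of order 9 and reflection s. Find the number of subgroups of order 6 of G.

3

|G| = 18 and 6 | 18, so subgroups of order 6 are possible by Lagrange.
The subgroups of order 6 are: {e, r^3, r^6, r^2s, r^5s, r^8s}; {e, r^3, r^6, s, r^3s, r^6s}; {e, r^3, r^6, rs, r^4s, r^7s}.
So G has 3 subgroups of order 6.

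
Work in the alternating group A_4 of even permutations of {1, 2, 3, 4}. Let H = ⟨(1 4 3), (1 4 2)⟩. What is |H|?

12

|⟨(1 4 3)⟩| = 3 and |⟨(1 4 2)⟩| = 3, so |H| is a multiple of lcm(3, 3) = 3 and divides |G| = 12.
Closing {(1 4 3), (1 4 2)} under the group operation gives all of G, so |H| = 12.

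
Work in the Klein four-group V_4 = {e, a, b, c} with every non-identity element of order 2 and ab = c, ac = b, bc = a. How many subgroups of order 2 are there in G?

3

|G| = 4 and 2 | 4, so subgroups of order 2 are possible by Lagrange.
The subgroups of order 2 are: {e, a}; {e, b}; {e, c}.
So G has 3 subgroups of order 2.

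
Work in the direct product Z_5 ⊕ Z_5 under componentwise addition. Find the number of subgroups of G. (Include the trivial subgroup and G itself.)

|G| = 25, so by Lagrange every subgroup order divides 25. Divisors: 1, 5, 25.
Subgroups by order — order 1: 1; order 5: 6; order 25: 1.
Total: 1 + 6 + 1 = 8.

8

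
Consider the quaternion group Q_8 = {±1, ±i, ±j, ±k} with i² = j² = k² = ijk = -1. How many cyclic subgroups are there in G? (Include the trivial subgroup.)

5

Each element a generates a cyclic subgroup ⟨a⟩; distinct elements may generate the same one (a cyclic group of order d has φ(d) generators).
Cyclic subgroups by order — order 1: 1; order 2: 1; order 4: 3.
Total: 5.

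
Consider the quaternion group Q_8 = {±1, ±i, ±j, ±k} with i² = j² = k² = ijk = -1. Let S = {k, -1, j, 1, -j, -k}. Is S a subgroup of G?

No

|S| = 6 does not divide |G| = 8, so by Lagrange S is not a subgroup.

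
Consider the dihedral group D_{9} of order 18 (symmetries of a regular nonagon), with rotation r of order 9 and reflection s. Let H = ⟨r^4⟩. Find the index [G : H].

2

|⟨r^4⟩| = 9 and |G| = 18.
By Lagrange, [G : H] = |G|/|H| = 18/9 = 2.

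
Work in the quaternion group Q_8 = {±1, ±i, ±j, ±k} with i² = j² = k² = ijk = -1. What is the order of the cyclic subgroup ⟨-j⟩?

Computing powers of -j: the smallest k with (-j)^k = e is k = 4.

4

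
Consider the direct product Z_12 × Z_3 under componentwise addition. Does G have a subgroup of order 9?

Yes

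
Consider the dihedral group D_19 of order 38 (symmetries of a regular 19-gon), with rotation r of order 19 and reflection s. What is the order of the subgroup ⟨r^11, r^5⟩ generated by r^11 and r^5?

|⟨r^11⟩| = 19 and |⟨r^5⟩| = 19, so |H| is a multiple of lcm(19, 19) = 19 and divides |G| = 38.
Closing under the operation: H = {e, r, r^2, r^3, r^4, r^5, r^6, r^7, r^8, r^9, r^10, r^11, r^12, r^13, r^14, r^15, r^16, r^17, r^18}, so |H| = 19.

19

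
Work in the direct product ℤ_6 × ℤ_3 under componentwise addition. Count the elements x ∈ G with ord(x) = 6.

8

An element (a,b) has order lcm(ord(a), ord(b)); count pairs with lcm equal to 6.
Enumerating gives 8 such elements.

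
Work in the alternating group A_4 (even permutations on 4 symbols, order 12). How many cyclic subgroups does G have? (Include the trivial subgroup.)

Each element a generates a cyclic subgroup ⟨a⟩; distinct elements may generate the same one (a cyclic group of order d has φ(d) generators).
Cyclic subgroups by order — order 1: 1; order 2: 3; order 3: 4.
Total: 8.

8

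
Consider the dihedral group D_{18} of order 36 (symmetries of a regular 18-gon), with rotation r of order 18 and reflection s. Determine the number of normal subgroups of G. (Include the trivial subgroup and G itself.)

9

G has 45 subgroups. Checking conjugation-invariance by order — order 1: 1/1 normal; order 2: 1/19 normal; order 3: 1/1 normal; order 4: 0/9 normal; order 6: 1/7 normal; order 9: 1/1 normal; order 12: 0/3 normal; order 18: 3/3 normal; order 36: 1/1 normal.
Total normal subgroups: 9.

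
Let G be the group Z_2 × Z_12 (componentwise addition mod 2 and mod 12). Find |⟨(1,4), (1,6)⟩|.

12

|⟨(1,4)⟩| = 6 and |⟨(1,6)⟩| = 2, so |H| is a multiple of lcm(6, 2) = 6 and divides |G| = 24.
Closing under the operation: H = {(0,0), (0,2), (0,4), (0,6), (0,8), (0,10), (1,0), (1,2), (1,4), (1,6), (1,8), (1,10)}, so |H| = 12.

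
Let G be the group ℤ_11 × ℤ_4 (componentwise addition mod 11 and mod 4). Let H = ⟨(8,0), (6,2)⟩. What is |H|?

|⟨(8,0)⟩| = 11 and |⟨(6,2)⟩| = 22, so |H| is a multiple of lcm(11, 22) = 22 and divides |G| = 44.
Closing under the operation: H = {(0,0), (0,2), (1,0), (1,2), (2,0), (2,2), (3,0), (3,2), (4,0), (4,2), (5,0), (5,2), (6,0), (6,2), (7,0), (7,2), (8,0), (8,2), (9,0), (9,2), (10,0), (10,2)}, so |H| = 22.

22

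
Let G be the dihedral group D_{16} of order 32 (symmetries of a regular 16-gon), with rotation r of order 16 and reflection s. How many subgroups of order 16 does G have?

3

|G| = 32 and 16 | 32, so subgroups of order 16 are possible by Lagrange.
The subgroups of order 16 are: {e, r, r^2, r^3, r^4, r^5, r^6, r^7, r^8, r^9, r^10, r^11, r^12, r^13, r^14, r^15}; {e, r^2, r^4, r^6, r^8, r^10, r^12, r^14, s, r^2s, r^4s, r^6s, r^8s, r^10s, r^12s, r^14s}; {e, r^2, r^4, r^6, r^8, r^10, r^12, r^14, rs, r^3s, r^5s, r^7s, r^9s, r^11s, r^13s, r^15s}.
So G has 3 subgroups of order 16.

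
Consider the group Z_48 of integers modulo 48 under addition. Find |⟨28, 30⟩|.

|⟨28⟩| = 12 and |⟨30⟩| = 8, so |H| is a multiple of lcm(12, 8) = 24 and divides |G| = 48.
Closing under the operation: H = {0, 2, 4, 6, 8, 10, 12, 14, 16, 18, 20, 22, 24, 26, 28, 30, 32, 34, 36, 38, 40, 42, 44, 46}, so |H| = 24.

24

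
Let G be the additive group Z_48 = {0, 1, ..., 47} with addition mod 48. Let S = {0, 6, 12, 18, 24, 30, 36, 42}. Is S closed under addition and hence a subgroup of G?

|S| = 8 divides |G| = 48, consistent with Lagrange.
S contains the identity, every element's inverse is in S, and S is closed under +: it is a subgroup.
In fact S = ⟨6⟩.

Yes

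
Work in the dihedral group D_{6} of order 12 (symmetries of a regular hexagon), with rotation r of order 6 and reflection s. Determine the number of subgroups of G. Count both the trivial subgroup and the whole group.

16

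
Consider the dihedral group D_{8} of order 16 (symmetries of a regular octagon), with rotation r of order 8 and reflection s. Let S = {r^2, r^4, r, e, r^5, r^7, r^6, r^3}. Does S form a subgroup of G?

Yes

|S| = 8 divides |G| = 16, consistent with Lagrange.
S contains the identity, every element's inverse is in S, and S is closed under ·: it is a subgroup.
In fact S = ⟨r^7⟩.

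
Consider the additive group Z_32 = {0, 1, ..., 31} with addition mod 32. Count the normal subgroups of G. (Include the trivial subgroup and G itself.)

6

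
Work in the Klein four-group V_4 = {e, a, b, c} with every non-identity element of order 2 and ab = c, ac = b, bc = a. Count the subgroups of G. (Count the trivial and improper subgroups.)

5

|G| = 4, so by Lagrange every subgroup order divides 4. Divisors: 1, 2, 4.
Subgroups by order — order 1: 1; order 2: 3; order 4: 1.
Total: 1 + 3 + 1 = 5.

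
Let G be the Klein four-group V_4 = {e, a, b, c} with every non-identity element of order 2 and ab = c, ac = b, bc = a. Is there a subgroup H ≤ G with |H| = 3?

3 does not divide |G| = 4, so by Lagrange no subgroup of order 3 exists.

No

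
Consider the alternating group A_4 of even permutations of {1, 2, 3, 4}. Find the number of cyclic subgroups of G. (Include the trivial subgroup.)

Group the elements of G by the cyclic subgroup they generate; each cyclic subgroup of order d accounts for φ(d) elements.
Cyclic subgroups by order — order 1: 1; order 2: 3; order 3: 4.
Total: 8.

8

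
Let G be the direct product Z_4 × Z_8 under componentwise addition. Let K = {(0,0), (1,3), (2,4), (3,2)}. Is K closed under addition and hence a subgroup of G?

No

(3,2) ∈ K but its inverse (1,6) ∉ K, so K is not a subgroup.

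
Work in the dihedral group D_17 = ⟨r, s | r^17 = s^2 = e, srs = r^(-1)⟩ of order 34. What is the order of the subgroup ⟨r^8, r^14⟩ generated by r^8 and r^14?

17

|⟨r^8⟩| = 17 and |⟨r^14⟩| = 17, so |H| is a multiple of lcm(17, 17) = 17 and divides |G| = 34.
Closing under the operation: H = {e, r, r^2, r^3, r^4, r^5, r^6, r^7, r^8, r^9, r^10, r^11, r^12, r^13, r^14, r^15, r^16}, so |H| = 17.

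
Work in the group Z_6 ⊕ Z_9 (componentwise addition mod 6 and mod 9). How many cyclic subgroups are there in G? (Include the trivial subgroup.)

16

Group the elements of G by the cyclic subgroup they generate; each cyclic subgroup of order d accounts for φ(d) elements.
Cyclic subgroups by order — order 1: 1; order 2: 1; order 3: 4; order 6: 4; order 9: 3; order 18: 3.
Total: 16.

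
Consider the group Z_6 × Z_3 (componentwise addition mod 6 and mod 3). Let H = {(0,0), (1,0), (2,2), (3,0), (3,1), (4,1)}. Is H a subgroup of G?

No

(1,0) ∈ H but its inverse (5,0) ∉ H, so H is not a subgroup.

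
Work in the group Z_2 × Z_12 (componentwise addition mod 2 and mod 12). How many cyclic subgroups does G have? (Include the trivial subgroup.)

12

Group the elements of G by the cyclic subgroup they generate; each cyclic subgroup of order d accounts for φ(d) elements.
Cyclic subgroups by order — order 1: 1; order 2: 3; order 3: 1; order 4: 2; order 6: 3; order 12: 2.
Total: 12.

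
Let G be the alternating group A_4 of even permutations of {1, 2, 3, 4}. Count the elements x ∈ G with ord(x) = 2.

3

The elements of order 2 are: (1 2)(3 4), (1 3)(2 4), (1 4)(2 3).
That's 3.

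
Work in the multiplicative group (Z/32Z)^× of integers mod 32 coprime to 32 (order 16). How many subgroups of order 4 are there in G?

|G| = 16 and 4 | 16, so subgroups of order 4 are possible by Lagrange.
The subgroups of order 4 are: {1, 15, 17, 31}; {1, 7, 17, 23}; {1, 9, 17, 25}.
So G has 3 subgroups of order 4.

3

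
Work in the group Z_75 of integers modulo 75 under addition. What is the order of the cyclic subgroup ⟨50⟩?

3

In Z_75, the order of an element a is n/gcd(a, n).
gcd(50, 75) = 25, so |⟨50⟩| = 75/25 = 3.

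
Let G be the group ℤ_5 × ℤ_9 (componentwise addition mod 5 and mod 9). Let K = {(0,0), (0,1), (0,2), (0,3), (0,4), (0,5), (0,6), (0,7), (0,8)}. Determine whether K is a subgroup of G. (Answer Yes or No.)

Yes

|K| = 9 divides |G| = 45, consistent with Lagrange.
K contains the identity, every element's inverse is in K, and K is closed under +: it is a subgroup.
In fact K = ⟨(0,1)⟩.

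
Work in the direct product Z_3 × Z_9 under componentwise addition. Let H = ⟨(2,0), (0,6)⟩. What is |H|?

9

|⟨(2,0)⟩| = 3 and |⟨(0,6)⟩| = 3, so |H| is a multiple of lcm(3, 3) = 3 and divides |G| = 27.
Closing under the operation: H = {(0,0), (0,3), (0,6), (1,0), (1,3), (1,6), (2,0), (2,3), (2,6)}, so |H| = 9.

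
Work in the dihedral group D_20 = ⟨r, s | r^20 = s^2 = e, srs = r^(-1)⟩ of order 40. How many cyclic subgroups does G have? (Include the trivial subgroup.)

26

Group the elements of G by the cyclic subgroup they generate; each cyclic subgroup of order d accounts for φ(d) elements.
Cyclic subgroups by order — order 1: 1; order 2: 21; order 4: 1; order 5: 1; order 10: 1; order 20: 1.
Total: 26.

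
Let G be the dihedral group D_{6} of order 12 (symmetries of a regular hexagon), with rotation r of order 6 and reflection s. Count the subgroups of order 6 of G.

3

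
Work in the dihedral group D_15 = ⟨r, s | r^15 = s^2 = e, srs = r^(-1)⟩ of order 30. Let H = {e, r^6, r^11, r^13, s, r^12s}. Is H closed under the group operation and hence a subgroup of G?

r^6 ∈ H but its inverse r^9 ∉ H, so H is not a subgroup.

No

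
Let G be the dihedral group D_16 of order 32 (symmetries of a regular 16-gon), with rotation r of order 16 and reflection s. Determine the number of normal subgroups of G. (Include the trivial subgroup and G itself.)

G has 36 subgroups. Checking conjugation-invariance by order — order 1: 1/1 normal; order 2: 1/17 normal; order 4: 1/9 normal; order 8: 1/5 normal; order 16: 3/3 normal; order 32: 1/1 normal.
Total normal subgroups: 8.

8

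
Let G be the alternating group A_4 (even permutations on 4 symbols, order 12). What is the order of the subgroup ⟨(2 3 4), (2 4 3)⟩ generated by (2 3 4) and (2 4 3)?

3

|⟨(2 3 4)⟩| = 3 and |⟨(2 4 3)⟩| = 3, so |H| is a multiple of lcm(3, 3) = 3 and divides |G| = 12.
Closing under the operation: H = {e, (2 3 4), (2 4 3)}, so |H| = 3.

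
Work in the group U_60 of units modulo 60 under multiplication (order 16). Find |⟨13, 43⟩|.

|⟨13⟩| = 4 and |⟨43⟩| = 4, so |H| is a multiple of lcm(4, 4) = 4 and divides |G| = 16.
Closing under the operation: H = {1, 7, 13, 19, 31, 37, 43, 49}, so |H| = 8.

8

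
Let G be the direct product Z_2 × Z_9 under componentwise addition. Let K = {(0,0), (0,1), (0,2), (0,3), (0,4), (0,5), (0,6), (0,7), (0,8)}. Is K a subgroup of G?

Yes

|K| = 9 divides |G| = 18, consistent with Lagrange.
K contains the identity, every element's inverse is in K, and K is closed under +: it is a subgroup.
In fact K = ⟨(0,1)⟩.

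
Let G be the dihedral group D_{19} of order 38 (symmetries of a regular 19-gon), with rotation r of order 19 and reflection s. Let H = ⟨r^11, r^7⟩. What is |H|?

19

|⟨r^11⟩| = 19 and |⟨r^7⟩| = 19, so |H| is a multiple of lcm(19, 19) = 19 and divides |G| = 38.
Closing under the operation: H = {e, r, r^2, r^3, r^4, r^5, r^6, r^7, r^8, r^9, r^10, r^11, r^12, r^13, r^14, r^15, r^16, r^17, r^18}, so |H| = 19.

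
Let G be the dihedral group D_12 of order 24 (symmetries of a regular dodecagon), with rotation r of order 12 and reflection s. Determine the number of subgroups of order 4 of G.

7

|G| = 24 and 4 | 24, so subgroups of order 4 are possible by Lagrange.
The subgroups of order 4 are: {e, r^6, r^4s, r^10s}; {e, r^6, r^5s, r^11s}; {e, r^6, r^2s, r^8s}; {e, r^3, r^6, r^9}; … (7 in all).
So G has 7 subgroups of order 4.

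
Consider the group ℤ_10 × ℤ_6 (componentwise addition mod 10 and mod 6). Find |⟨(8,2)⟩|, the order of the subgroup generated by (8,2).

15

The order of (8,2) in Z_10 × Z_6 is lcm(ord(8) in Z_10, ord(2) in Z_6).
ord(8) = 5 and ord(2) = 3, so |⟨(8,2)⟩| = lcm(5, 3) = 15.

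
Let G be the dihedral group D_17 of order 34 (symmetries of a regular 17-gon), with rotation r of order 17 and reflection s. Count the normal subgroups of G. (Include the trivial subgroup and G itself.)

3

G has 20 subgroups. Checking conjugation-invariance by order — order 1: 1/1 normal; order 2: 0/17 normal; order 17: 1/1 normal; order 34: 1/1 normal.
Total normal subgroups: 3.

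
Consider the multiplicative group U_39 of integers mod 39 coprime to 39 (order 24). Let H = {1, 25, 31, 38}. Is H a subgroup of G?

31 ∈ H but its inverse 34 ∉ H, so H is not a subgroup.

No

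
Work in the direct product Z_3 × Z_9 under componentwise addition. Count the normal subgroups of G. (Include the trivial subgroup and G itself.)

10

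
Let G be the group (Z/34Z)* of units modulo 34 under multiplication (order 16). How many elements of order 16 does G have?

8

The elements of order 16 are: 3, 5, 7, 11, 23, 27, 29, 31.
That's 8.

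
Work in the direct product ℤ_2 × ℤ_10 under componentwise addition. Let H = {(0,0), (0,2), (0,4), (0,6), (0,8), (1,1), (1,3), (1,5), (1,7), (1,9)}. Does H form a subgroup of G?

|H| = 10 divides |G| = 20, consistent with Lagrange.
H contains the identity, every element's inverse is in H, and H is closed under +: it is a subgroup.
In fact H = ⟨(1,1)⟩.

Yes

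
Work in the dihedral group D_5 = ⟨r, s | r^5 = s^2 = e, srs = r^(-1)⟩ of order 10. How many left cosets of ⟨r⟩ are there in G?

|⟨r⟩| = 5 and |G| = 10.
By Lagrange, [G : H] = |G|/|H| = 10/5 = 2.

2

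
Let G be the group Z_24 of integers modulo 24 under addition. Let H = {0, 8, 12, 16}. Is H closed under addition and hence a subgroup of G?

No

Closure fails: 16 + 12 = 4 ∉ H. So H is not a subgroup.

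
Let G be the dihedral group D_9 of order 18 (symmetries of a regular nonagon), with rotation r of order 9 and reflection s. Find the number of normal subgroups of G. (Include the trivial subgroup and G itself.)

4

G has 16 subgroups. Checking conjugation-invariance by order — order 1: 1/1 normal; order 2: 0/9 normal; order 3: 1/1 normal; order 6: 0/3 normal; order 9: 1/1 normal; order 18: 1/1 normal.
Total normal subgroups: 4.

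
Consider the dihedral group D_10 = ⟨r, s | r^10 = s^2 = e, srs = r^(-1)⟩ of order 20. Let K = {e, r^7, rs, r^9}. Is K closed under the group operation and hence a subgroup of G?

r^9 ∈ K but its inverse r ∉ K, so K is not a subgroup.

No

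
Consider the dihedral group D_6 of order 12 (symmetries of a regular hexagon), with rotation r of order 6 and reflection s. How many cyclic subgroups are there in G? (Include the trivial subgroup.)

10

Each element a generates a cyclic subgroup ⟨a⟩; distinct elements may generate the same one (a cyclic group of order d has φ(d) generators).
Cyclic subgroups by order — order 1: 1; order 2: 7; order 3: 1; order 6: 1.
Total: 10.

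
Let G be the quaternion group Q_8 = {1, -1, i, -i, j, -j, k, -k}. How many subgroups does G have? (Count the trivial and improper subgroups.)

|G| = 8, so by Lagrange every subgroup order divides 8. Divisors: 1, 2, 4, 8.
Subgroups by order — order 1: 1; order 2: 1; order 4: 3; order 8: 1.
Total: 1 + 1 + 3 + 1 = 6.

6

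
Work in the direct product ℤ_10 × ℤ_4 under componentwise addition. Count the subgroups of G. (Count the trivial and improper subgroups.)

16

|G| = 40, so by Lagrange every subgroup order divides 40. Divisors: 1, 2, 4, 5, 8, 10, 20, 40.
Subgroups by order — order 1: 1; order 2: 3; order 4: 3; order 5: 1; order 8: 1; order 10: 3; order 20: 3; order 40: 1.
Total: 1 + 3 + 3 + 1 + 1 + 3 + 3 + 1 = 16.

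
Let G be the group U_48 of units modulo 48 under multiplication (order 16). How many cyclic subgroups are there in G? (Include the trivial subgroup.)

Each element a generates a cyclic subgroup ⟨a⟩; distinct elements may generate the same one (a cyclic group of order d has φ(d) generators).
Cyclic subgroups by order — order 1: 1; order 2: 7; order 4: 4.
Total: 12.

12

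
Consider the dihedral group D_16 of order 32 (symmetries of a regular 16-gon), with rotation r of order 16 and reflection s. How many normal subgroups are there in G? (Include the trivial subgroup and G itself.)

G has 36 subgroups. Checking conjugation-invariance by order — order 1: 1/1 normal; order 2: 1/17 normal; order 4: 1/9 normal; order 8: 1/5 normal; order 16: 3/3 normal; order 32: 1/1 normal.
Total normal subgroups: 8.

8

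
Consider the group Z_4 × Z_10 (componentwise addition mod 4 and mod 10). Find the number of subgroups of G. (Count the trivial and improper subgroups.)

|G| = 40, so by Lagrange every subgroup order divides 40. Divisors: 1, 2, 4, 5, 8, 10, 20, 40.
Subgroups by order — order 1: 1; order 2: 3; order 4: 3; order 5: 1; order 8: 1; order 10: 3; order 20: 3; order 40: 1.
Total: 1 + 3 + 3 + 1 + 1 + 3 + 3 + 1 = 16.

16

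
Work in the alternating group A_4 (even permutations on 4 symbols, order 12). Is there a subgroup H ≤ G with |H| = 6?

6 | 12, so Lagrange does not rule it out; but checking all subgroups of G, none has order 6.
(A_4 is the standard example that the converse of Lagrange fails.)

No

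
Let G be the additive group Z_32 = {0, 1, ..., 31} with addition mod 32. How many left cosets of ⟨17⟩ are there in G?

1

|⟨17⟩| = 32 and |G| = 32.
By Lagrange, [G : H] = |G|/|H| = 32/32 = 1.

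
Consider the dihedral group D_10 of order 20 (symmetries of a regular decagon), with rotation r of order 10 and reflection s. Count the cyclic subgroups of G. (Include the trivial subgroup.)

14

Each element a generates a cyclic subgroup ⟨a⟩; distinct elements may generate the same one (a cyclic group of order d has φ(d) generators).
Cyclic subgroups by order — order 1: 1; order 2: 11; order 5: 1; order 10: 1.
Total: 14.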